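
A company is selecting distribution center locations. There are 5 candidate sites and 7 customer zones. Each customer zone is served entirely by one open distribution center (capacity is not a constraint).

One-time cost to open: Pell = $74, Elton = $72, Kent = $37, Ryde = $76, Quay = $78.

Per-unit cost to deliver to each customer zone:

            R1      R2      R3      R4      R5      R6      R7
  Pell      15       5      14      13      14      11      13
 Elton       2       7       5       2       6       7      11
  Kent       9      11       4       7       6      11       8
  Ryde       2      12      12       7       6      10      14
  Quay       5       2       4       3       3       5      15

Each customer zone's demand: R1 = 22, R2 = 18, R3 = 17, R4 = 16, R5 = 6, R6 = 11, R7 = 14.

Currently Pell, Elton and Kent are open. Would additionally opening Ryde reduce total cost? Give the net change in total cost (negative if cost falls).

Current service cost with {Pell, Elton, Kent}: 459.
Adding Ryde: each customer zone re-picks its cheapest; new service cost 459, saving 0.
Extra fixed cost: 76. Net change = 76 − 0 = 76.
(Totals: 642 → 718.)

No — net change +76 (cost rises by 76).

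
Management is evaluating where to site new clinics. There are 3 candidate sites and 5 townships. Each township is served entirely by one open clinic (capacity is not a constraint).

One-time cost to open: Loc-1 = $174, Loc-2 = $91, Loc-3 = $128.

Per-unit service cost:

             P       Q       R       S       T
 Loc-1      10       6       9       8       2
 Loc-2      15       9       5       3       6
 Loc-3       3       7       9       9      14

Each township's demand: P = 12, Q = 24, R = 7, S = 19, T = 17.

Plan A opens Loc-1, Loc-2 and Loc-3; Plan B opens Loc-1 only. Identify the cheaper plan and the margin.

Plan A: {Loc-1, Loc-2, Loc-3}: P→Loc-3 3·12=36, Q→Loc-1 6·24=144, R→Loc-2 5·7=35, S→Loc-2 3·19=57, T→Loc-1 2·17=34. Service 306; fixed 393; total 699.
Plan B: {Loc-1}: P→Loc-1 10·12=120, Q→Loc-1 6·24=144, R→Loc-1 9·7=63, S→Loc-1 8·19=152, T→Loc-1 2·17=34. Service 513; fixed 174; total 687.
Difference: |699 − 687| = 12.

Plan B is cheaper by 12.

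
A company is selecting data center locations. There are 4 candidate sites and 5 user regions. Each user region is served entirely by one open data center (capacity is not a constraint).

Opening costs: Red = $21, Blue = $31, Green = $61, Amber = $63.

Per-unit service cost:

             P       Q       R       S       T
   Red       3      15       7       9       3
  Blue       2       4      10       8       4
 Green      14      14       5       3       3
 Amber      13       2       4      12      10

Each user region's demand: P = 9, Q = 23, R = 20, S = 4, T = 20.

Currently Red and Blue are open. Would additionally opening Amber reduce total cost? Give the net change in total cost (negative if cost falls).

Yes — net change −43 (cost falls by 43).

Current service cost with {Red, Blue}: 342.
Adding Amber: each user region re-picks its cheapest; new service cost 236, saving 106.
Extra fixed cost: 63. Net change = 63 − 106 = -43.
(Totals: 394 → 351.)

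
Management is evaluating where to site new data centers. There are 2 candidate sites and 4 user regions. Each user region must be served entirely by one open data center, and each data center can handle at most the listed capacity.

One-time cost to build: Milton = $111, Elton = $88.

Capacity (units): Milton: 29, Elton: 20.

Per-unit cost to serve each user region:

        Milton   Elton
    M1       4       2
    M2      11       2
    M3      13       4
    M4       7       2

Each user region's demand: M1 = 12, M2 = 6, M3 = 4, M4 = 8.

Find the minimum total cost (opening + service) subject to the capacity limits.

Open {Milton, Elton}: M1→Milton 4·12=48, M2→Elton 2·6=12, M3→Elton 4·4=16, M4→Elton 2·8=16.
Loads: Milton carries 12/29, Elton carries 18/20. Service 92; fixed 199; total 291.
Next best feasible plan costs 327.

Minimum total cost: 291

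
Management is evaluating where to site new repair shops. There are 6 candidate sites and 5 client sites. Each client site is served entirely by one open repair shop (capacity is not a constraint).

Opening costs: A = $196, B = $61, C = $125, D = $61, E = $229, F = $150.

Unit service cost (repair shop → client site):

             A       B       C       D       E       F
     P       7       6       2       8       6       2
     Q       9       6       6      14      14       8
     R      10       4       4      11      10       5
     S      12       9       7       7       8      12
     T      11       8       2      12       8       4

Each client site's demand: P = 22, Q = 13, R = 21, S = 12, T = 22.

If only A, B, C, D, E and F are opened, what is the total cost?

Each client site is assigned to its cheapest site among the open ones.
{A, B, C, D, E, F}: P→C 2·22=44, Q→B 6·13=78, R→B 4·21=84, S→C 7·12=84, T→C 2·22=44. Service 334; fixed 822; total 1156.

Total cost: 1156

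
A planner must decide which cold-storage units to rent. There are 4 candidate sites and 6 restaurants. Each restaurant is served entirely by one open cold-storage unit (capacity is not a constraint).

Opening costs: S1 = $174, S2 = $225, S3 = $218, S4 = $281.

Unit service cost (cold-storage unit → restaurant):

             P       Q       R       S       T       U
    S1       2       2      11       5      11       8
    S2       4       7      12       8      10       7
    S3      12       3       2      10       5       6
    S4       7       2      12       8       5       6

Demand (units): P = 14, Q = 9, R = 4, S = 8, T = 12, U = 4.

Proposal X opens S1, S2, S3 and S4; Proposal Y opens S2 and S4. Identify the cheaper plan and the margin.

Proposal Y is cheaper by 300.

Proposal X: {S1, S2, S3, S4}: P→S1 2·14=28, Q→S1 2·9=18, R→S3 2·4=8, S→S1 5·8=40, T→S3 5·12=60, U→S3 6·4=24. Service 178; fixed 898; total 1076.
Proposal Y: {S2, S4}: P→S2 4·14=56, Q→S4 2·9=18, R→S2 12·4=48, S→S2 8·8=64, T→S4 5·12=60, U→S4 6·4=24. Service 270; fixed 506; total 776.
Difference: |1076 − 776| = 300.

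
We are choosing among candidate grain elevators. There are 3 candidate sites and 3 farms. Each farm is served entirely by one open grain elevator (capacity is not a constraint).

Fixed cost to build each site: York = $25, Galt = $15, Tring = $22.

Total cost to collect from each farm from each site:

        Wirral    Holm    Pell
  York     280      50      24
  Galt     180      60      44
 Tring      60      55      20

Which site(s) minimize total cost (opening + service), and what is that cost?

Open Tring only; minimum total cost 157.

For any fixed open set, each farm goes to its cheapest open site; total = fixed + service.
{Tring}: Wirral→Tring 60, Holm→Tring 55, Pell→Tring 20. Service 135; fixed 22; total 157.
{Galt, Tring}: service 135 + fixed 37 = 172
{York, Tring}: service 130 + fixed 47 = 177
{York, Galt, Tring}: service 130 + fixed 62 = 192
No other subset beats 157.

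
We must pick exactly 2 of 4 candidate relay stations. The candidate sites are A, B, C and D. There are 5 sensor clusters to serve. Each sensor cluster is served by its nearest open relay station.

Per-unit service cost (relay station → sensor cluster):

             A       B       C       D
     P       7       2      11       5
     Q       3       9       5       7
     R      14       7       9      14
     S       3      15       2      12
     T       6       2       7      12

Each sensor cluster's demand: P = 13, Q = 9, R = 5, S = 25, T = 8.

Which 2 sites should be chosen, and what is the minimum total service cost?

With exactly 2 open, each sensor cluster uses its cheapest among the chosen.
{B, C}: P→B 2·13=26, Q→C 5·9=45, R→B 7·5=35, S→C 2·25=50, T→B 2·8=16. Service cost 172.
{A, B}: service cost 179
{A, C}: service cost 261
Among all 6 size-2 choices, {B, C} is lowest.

Choose B and C; total service cost 172.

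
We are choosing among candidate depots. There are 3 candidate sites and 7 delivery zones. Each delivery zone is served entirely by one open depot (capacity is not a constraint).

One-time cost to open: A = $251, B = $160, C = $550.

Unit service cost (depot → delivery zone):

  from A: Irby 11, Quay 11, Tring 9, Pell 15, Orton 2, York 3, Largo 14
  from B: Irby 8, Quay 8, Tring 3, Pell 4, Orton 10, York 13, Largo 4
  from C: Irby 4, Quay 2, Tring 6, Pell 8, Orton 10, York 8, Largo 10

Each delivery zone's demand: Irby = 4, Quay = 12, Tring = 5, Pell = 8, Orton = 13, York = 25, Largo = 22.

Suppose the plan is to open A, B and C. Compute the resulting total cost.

Total cost: 1237

Each delivery zone is assigned to its cheapest site among the open ones.
{A, B, C}: Irby→C 4·4=16, Quay→C 2·12=24, Tring→B 3·5=15, Pell→B 4·8=32, Orton→A 2·13=26, York→A 3·25=75, Largo→B 4·22=88. Service 276; fixed 961; total 1237.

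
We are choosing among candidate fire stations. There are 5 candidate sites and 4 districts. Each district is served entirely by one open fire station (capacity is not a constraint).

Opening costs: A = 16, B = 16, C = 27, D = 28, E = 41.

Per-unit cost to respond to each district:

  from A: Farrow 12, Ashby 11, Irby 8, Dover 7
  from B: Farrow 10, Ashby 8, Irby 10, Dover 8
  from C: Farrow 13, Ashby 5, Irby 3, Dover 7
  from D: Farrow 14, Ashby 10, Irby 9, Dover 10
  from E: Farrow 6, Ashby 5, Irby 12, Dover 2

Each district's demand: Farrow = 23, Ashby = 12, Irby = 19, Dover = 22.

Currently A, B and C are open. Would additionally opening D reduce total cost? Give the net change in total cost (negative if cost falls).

No — net change +28 (cost rises by 28).

Current service cost with {A, B, C}: 501.
Adding D: each district re-picks its cheapest; new service cost 501, saving 0.
Extra fixed cost: 28. Net change = 28 − 0 = 28.
(Totals: 560 → 588.)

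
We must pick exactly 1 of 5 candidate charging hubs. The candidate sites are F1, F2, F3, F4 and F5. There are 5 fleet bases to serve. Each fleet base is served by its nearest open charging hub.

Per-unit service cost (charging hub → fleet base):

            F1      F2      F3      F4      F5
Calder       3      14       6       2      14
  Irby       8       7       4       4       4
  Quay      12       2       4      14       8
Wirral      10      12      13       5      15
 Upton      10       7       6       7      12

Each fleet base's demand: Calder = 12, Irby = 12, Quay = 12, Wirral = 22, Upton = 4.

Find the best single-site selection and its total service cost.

Choose F4 only; total service cost 378.

With exactly 1 open, each fleet base uses its cheapest among the chosen.
{F4}: Calder→F4 2·12=24, Irby→F4 4·12=48, Quay→F4 14·12=168, Wirral→F4 5·22=110, Upton→F4 7·4=28. Service cost 378.
{F3}: service cost 478
{F1}: service cost 536
Among all 5 size-1 choices, {F4} is lowest.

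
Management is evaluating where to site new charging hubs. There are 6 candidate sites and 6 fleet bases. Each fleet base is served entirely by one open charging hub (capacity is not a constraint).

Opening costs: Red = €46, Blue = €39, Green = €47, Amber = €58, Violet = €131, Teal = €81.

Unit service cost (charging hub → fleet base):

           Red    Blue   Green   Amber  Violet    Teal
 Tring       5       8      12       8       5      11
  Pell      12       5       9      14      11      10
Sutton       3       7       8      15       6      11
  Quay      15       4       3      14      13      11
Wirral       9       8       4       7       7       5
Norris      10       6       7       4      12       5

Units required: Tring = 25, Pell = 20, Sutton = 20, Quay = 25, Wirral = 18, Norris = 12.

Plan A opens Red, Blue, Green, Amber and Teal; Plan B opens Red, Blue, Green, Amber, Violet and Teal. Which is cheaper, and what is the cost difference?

Plan A is cheaper by 131.

Plan A: {Red, Blue, Green, Amber, Teal}: Tring→Red 5·25=125, Pell→Blue 5·20=100, Sutton→Red 3·20=60, Quay→Green 3·25=75, Wirral→Green 4·18=72, Norris→Amber 4·12=48. Service 480; fixed 271; total 751.
Plan B: {Red, Blue, Green, Amber, Violet, Teal}: Tring→Red 5·25=125, Pell→Blue 5·20=100, Sutton→Red 3·20=60, Quay→Green 3·25=75, Wirral→Green 4·18=72, Norris→Amber 4·12=48. Service 480; fixed 402; total 882.
Difference: |751 − 882| = 131.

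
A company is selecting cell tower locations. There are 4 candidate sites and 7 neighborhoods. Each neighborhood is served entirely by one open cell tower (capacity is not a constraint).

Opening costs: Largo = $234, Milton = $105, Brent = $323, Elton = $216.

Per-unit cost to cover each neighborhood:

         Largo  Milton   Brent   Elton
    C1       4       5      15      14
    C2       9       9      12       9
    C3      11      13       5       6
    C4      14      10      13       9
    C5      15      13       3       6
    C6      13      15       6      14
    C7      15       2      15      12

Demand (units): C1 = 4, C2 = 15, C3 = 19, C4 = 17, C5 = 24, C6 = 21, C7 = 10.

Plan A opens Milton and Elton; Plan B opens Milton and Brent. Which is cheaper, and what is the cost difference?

Plan A: {Milton, Elton}: C1→Milton 5·4=20, C2→Milton 9·15=135, C3→Elton 6·19=114, C4→Elton 9·17=153, C5→Elton 6·24=144, C6→Elton 14·21=294, C7→Milton 2·10=20. Service 880; fixed 321; total 1201.
Plan B: {Milton, Brent}: C1→Milton 5·4=20, C2→Milton 9·15=135, C3→Brent 5·19=95, C4→Milton 10·17=170, C5→Brent 3·24=72, C6→Brent 6·21=126, C7→Milton 2·10=20. Service 638; fixed 428; total 1066.
Difference: |1201 − 1066| = 135.

Plan B is cheaper by 135.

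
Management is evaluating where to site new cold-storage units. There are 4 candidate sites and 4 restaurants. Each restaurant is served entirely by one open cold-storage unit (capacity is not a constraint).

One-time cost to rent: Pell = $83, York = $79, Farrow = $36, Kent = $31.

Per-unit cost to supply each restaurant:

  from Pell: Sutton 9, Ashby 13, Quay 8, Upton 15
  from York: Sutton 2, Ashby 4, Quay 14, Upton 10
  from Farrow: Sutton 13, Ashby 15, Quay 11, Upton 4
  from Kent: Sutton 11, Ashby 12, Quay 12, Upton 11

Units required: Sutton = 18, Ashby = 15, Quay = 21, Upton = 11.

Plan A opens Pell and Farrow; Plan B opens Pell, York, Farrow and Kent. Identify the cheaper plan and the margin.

Plan B is cheaper by 151.

Plan A: {Pell, Farrow}: Sutton→Pell 9·18=162, Ashby→Pell 13·15=195, Quay→Pell 8·21=168, Upton→Farrow 4·11=44. Service 569; fixed 119; total 688.
Plan B: {Pell, York, Farrow, Kent}: Sutton→York 2·18=36, Ashby→York 4·15=60, Quay→Pell 8·21=168, Upton→Farrow 4·11=44. Service 308; fixed 229; total 537.
Difference: |688 − 537| = 151.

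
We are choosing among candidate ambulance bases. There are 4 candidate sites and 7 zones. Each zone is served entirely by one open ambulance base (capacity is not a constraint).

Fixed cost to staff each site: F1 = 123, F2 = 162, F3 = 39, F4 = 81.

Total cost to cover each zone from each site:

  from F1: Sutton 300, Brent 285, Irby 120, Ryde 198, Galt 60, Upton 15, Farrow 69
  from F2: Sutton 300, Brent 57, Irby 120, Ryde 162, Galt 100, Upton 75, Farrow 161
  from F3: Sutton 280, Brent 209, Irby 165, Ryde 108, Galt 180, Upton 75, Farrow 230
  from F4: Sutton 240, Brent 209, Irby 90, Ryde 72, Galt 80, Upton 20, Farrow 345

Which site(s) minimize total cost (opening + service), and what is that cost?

For any fixed open set, each zone goes to its cheapest open site; total = fixed + service.
{F1, F4}: Sutton→F4 240, Brent→F4 209, Irby→F4 90, Ryde→F4 72, Galt→F1 60, Upton→F1 15, Farrow→F1 69. Service 755; fixed 204; total 959.
{F2, F4}: Sutton→F4 240, Brent→F2 57, Irby→F4 90, Ryde→F4 72, Galt→F4 80, Upton→F4 20, Farrow→F2 161. Service 720; fixed 243; total 963.
{F1, F2, F4}: service 603 + fixed 366 = 969
{F1, F2, F3, F4}: service 603 + fixed 405 = 1008
No other subset beats 959.

Open F1 and F4; minimum total cost 959.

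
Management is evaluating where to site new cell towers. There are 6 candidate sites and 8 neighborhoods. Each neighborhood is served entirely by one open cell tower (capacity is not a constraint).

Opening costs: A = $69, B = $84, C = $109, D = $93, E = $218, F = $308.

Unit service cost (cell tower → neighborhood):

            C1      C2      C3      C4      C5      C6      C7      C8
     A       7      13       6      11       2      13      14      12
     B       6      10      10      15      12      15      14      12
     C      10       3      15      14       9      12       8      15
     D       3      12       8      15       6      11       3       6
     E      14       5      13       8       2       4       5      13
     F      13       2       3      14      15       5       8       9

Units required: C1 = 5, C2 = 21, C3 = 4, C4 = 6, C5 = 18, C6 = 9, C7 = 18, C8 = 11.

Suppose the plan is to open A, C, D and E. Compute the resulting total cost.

Total cost: 831

Each neighborhood is assigned to its cheapest site among the open ones.
{A, C, D, E}: C1→D 3·5=15, C2→C 3·21=63, C3→A 6·4=24, C4→E 8·6=48, C5→A 2·18=36, C6→E 4·9=36, C7→D 3·18=54, C8→D 6·11=66. Service 342; fixed 489; total 831.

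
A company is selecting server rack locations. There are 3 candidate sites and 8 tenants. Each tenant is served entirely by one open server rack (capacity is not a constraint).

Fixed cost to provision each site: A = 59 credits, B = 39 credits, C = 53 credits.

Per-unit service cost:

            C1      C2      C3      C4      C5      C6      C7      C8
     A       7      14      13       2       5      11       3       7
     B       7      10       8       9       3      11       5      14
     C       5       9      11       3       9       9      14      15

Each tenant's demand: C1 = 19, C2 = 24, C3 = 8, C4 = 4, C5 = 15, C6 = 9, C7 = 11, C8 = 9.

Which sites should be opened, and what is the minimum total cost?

Open A, B and C; minimum total cost 756.

For any fixed open set, each tenant goes to its cheapest open site; total = fixed + service.
{A, B, C}: C1→C 5·19=95, C2→C 9·24=216, C3→B 8·8=64, C4→A 2·4=8, C5→B 3·15=45, C6→C 9·9=81, C7→A 3·11=33, C8→A 7·9=63. Service 605; fixed 151; total 756.
{A, C}: C1→C 5·19=95, C2→C 9·24=216, C3→C 11·8=88, C4→A 2·4=8, C5→A 5·15=75, C6→C 9·9=81, C7→A 3·11=33, C8→A 7·9=63. Service 659; fixed 112; total 771.
{A, B}: service 685 + fixed 98 = 783
{B}: C1→B 7·19=133, C2→B 10·24=240, C3→B 8·8=64, C4→B 9·4=36, C5→B 3·15=45, C6→B 11·9=99, C7→B 5·11=55, C8→B 14·9=126. Service 798; fixed 39; total 837.
(All 7 nonempty subsets were checked; A, B and C is lowest.)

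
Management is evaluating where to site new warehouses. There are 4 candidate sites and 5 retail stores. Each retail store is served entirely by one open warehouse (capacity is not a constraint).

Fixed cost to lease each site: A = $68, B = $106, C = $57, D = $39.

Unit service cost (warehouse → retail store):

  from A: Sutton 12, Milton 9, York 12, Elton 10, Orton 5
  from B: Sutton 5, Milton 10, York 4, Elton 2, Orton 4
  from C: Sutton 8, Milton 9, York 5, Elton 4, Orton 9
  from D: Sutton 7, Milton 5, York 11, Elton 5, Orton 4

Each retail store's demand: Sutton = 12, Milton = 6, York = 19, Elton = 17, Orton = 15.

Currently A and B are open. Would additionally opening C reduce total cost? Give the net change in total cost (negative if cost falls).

Current service cost with {A, B}: 284.
Adding C: each retail store re-picks its cheapest; new service cost 284, saving 0.
Extra fixed cost: 57. Net change = 57 − 0 = 57.
(Totals: 458 → 515.)

No — net change +57 (cost rises by 57).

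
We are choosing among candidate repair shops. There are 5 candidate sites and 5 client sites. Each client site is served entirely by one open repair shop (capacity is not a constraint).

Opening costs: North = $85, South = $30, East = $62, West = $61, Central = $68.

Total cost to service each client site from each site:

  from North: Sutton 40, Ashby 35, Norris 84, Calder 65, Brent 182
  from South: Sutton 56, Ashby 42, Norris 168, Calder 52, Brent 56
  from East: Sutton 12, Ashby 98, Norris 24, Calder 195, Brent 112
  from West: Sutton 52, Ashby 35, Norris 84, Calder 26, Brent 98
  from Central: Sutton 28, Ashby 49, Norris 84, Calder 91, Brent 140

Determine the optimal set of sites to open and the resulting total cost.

Open South and East; minimum total cost 278.

For any fixed open set, each client site goes to its cheapest open site; total = fixed + service.
{South, East}: Sutton→East 12, Ashby→South 42, Norris→East 24, Calder→South 52, Brent→South 56. Service 186; fixed 92; total 278.
{South, East, West}: service 153 + fixed 153 = 306
{East, West}: service 195 + fixed 123 = 318
{North, South, East, West, Central}: service 153 + fixed 306 = 459
No other subset beats 278.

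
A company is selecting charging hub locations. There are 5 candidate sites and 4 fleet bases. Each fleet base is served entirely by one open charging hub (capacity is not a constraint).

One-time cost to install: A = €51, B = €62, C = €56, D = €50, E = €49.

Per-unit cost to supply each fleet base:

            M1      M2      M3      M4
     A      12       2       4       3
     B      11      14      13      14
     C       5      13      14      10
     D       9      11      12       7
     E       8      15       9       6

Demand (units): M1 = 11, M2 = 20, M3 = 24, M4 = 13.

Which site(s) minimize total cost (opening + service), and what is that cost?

Open A and C; minimum total cost 337.

For any fixed open set, each fleet base goes to its cheapest open site; total = fixed + service.
{A, C}: M1→C 5·11=55, M2→A 2·20=40, M3→A 4·24=96, M4→A 3·13=39. Service 230; fixed 107; total 337.
{A}: service 307 + fixed 51 = 358
{A, E}: service 263 + fixed 100 = 363
{A, B, C, D, E}: M1→C 5·11=55, M2→A 2·20=40, M3→A 4·24=96, M4→A 3·13=39. Service 230; fixed 268; total 498.
No other subset beats 337.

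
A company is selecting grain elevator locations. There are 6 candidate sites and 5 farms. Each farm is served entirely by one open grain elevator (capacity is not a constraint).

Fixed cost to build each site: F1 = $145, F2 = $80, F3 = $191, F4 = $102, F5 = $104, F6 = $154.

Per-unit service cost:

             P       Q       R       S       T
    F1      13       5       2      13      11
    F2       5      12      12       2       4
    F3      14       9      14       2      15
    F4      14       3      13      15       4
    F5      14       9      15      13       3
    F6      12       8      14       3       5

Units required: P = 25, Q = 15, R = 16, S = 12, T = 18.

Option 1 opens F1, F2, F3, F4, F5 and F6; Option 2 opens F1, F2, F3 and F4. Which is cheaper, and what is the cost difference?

Option 1: {F1, F2, F3, F4, F5, F6}: P→F2 5·25=125, Q→F4 3·15=45, R→F1 2·16=32, S→F2 2·12=24, T→F5 3·18=54. Service 280; fixed 776; total 1056.
Option 2: {F1, F2, F3, F4}: P→F2 5·25=125, Q→F4 3·15=45, R→F1 2·16=32, S→F2 2·12=24, T→F2 4·18=72. Service 298; fixed 518; total 816.
Difference: |1056 − 816| = 240.

Option 2 is cheaper by 240.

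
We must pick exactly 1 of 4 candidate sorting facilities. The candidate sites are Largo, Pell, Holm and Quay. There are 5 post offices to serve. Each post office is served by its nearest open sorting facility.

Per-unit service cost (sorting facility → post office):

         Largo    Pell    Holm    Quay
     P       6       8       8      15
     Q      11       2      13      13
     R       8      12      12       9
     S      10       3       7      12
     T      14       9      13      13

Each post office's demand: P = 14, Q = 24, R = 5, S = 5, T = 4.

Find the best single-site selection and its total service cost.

Choose Pell only; total service cost 271.

With exactly 1 open, each post office uses its cheapest among the chosen.
{Pell}: P→Pell 8·14=112, Q→Pell 2·24=48, R→Pell 12·5=60, S→Pell 3·5=15, T→Pell 9·4=36. Service cost 271.
{Largo}: service cost 494
{Holm}: service cost 571
Among all 4 size-1 choices, {Pell} is lowest.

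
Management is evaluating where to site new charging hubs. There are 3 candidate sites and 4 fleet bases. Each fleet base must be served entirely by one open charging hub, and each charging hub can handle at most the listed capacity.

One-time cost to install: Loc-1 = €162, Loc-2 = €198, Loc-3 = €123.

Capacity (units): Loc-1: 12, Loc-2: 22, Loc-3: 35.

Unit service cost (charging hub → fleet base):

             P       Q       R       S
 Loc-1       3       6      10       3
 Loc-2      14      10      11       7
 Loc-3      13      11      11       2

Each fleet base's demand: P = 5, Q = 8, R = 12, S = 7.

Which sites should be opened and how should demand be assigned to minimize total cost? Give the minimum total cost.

Open {Loc-3}: P→Loc-3 13·5=65, Q→Loc-3 11·8=88, R→Loc-3 11·12=132, S→Loc-3 2·7=14.
Loads: Loc-3 carries 32/35. Service 299; fixed 123; total 422.
Next best feasible plan costs 534.

Minimum total cost: 422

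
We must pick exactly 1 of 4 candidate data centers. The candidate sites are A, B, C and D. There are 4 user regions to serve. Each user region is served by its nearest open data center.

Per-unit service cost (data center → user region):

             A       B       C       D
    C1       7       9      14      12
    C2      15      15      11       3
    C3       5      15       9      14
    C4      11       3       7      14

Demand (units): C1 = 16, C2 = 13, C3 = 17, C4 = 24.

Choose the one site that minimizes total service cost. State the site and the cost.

Choose A only; total service cost 656.

With exactly 1 open, each user region uses its cheapest among the chosen.
{A}: C1→A 7·16=112, C2→A 15·13=195, C3→A 5·17=85, C4→A 11·24=264. Service cost 656.
{B}: service cost 666
{C}: service cost 688
Among all 4 size-1 choices, {A} is lowest.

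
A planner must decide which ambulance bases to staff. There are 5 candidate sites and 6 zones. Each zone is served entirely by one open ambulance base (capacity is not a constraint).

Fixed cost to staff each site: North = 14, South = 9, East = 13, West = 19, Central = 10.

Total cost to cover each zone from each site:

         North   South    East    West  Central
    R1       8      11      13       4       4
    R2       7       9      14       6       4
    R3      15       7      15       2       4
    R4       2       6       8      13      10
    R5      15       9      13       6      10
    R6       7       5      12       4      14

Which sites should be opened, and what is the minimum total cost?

For any fixed open set, each zone goes to its cheapest open site; total = fixed + service.
{South, Central}: R1→Central 4, R2→Central 4, R3→Central 4, R4→South 6, R5→South 9, R6→South 5. Service 32; fixed 19; total 51.
{West}: service 35 + fixed 19 = 54
{North, Central}: R1→Central 4, R2→Central 4, R3→Central 4, R4→North 2, R5→Central 10, R6→North 7. Service 31; fixed 24; total 55.
{North, South, East, West, Central}: service 22 + fixed 65 = 87
No other subset beats 51.

Open South and Central; minimum total cost 51.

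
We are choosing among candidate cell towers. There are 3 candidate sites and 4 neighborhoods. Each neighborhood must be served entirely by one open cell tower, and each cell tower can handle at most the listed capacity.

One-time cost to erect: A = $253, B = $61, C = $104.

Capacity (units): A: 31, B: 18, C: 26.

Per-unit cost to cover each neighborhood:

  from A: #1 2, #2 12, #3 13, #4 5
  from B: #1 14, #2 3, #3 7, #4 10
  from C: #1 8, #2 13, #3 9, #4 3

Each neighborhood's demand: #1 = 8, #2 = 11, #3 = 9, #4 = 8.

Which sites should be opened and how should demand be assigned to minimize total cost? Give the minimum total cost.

Minimum total cost: 367

Open {B, C}: #1→C 8·8=64, #2→B 3·11=33, #3→C 9·9=81, #4→C 3·8=24.
Loads: B carries 11/18, C carries 25/26. Service 202; fixed 165; total 367.
Next best feasible plan costs 507.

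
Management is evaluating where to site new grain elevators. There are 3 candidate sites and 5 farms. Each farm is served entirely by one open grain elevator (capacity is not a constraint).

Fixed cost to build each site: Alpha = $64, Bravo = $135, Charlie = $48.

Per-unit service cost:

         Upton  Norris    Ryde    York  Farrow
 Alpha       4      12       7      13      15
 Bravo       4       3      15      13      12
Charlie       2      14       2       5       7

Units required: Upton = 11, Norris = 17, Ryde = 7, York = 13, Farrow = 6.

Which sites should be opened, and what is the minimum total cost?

Open Bravo and Charlie; minimum total cost 377.

For any fixed open set, each farm goes to its cheapest open site; total = fixed + service.
{Bravo, Charlie}: Upton→Charlie 2·11=22, Norris→Bravo 3·17=51, Ryde→Charlie 2·7=14, York→Charlie 5·13=65, Farrow→Charlie 7·6=42. Service 194; fixed 183; total 377.
{Charlie}: service 381 + fixed 48 = 429
{Alpha, Bravo, Charlie}: service 194 + fixed 247 = 441
(All 7 nonempty subsets were checked; Bravo and Charlie is lowest.)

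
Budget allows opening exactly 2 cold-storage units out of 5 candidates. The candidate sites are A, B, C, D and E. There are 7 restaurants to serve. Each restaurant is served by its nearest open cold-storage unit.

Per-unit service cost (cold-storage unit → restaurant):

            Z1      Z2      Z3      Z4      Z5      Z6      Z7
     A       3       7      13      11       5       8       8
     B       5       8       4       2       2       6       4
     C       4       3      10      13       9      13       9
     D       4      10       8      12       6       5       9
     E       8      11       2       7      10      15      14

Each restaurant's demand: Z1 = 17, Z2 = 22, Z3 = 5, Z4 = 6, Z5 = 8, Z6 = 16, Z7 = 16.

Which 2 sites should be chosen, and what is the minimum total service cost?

With exactly 2 open, each restaurant uses its cheapest among the chosen.
{B, C}: Z1→C 4·17=68, Z2→C 3·22=66, Z3→B 4·5=20, Z4→B 2·6=12, Z5→B 2·8=16, Z6→B 6·16=96, Z7→B 4·16=64. Service cost 342.
{A, B}: service cost 413
{B, D}: service cost 436
Among all 10 size-2 choices, {B, C} is lowest.

Choose B and C; total service cost 342.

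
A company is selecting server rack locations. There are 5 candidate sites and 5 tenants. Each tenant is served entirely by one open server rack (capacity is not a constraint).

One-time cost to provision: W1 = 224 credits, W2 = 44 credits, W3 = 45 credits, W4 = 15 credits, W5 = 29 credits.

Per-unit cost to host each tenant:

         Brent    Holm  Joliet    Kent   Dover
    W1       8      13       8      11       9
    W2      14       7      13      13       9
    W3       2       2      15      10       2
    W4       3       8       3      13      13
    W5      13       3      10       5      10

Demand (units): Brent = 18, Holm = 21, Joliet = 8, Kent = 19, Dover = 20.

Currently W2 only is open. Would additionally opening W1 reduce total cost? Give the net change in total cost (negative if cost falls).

Current service cost with {W2}: 930.
Adding W1: each tenant re-picks its cheapest; new service cost 744, saving 186.
Extra fixed cost: 224. Net change = 224 − 186 = 38.
(Totals: 974 → 1012.)

No — net change +38 (cost rises by 38).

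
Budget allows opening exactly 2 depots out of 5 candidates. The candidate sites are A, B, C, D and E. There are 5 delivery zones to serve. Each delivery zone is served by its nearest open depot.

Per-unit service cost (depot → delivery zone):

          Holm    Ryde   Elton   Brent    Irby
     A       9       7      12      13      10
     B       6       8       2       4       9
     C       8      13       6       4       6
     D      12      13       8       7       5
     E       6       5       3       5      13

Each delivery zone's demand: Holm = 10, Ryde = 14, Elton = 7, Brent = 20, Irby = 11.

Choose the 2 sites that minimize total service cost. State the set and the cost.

With exactly 2 open, each delivery zone uses its cheapest among the chosen.
{C, E}: Holm→E 6·10=60, Ryde→E 5·14=70, Elton→E 3·7=21, Brent→C 4·20=80, Irby→C 6·11=66. Service cost 297.
{D, E}: service cost 306
{B, D}: service cost 321
Among all 10 size-2 choices, {C, E} is lowest.

Choose C and E; total service cost 297.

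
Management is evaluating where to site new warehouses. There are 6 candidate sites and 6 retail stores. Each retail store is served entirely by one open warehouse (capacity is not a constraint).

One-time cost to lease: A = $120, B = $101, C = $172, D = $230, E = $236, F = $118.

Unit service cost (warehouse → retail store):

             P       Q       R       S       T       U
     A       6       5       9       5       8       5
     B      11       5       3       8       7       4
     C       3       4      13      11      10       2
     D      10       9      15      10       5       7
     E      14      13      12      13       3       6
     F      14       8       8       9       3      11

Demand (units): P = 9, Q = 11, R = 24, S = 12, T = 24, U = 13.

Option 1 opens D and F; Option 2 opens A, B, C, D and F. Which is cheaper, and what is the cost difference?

Option 1: {D, F}: P→D 10·9=90, Q→F 8·11=88, R→F 8·24=192, S→F 9·12=108, T→F 3·24=72, U→D 7·13=91. Service 641; fixed 348; total 989.
Option 2: {A, B, C, D, F}: P→C 3·9=27, Q→C 4·11=44, R→B 3·24=72, S→A 5·12=60, T→F 3·24=72, U→C 2·13=26. Service 301; fixed 741; total 1042.
Difference: |989 − 1042| = 53.

Option 1 is cheaper by 53.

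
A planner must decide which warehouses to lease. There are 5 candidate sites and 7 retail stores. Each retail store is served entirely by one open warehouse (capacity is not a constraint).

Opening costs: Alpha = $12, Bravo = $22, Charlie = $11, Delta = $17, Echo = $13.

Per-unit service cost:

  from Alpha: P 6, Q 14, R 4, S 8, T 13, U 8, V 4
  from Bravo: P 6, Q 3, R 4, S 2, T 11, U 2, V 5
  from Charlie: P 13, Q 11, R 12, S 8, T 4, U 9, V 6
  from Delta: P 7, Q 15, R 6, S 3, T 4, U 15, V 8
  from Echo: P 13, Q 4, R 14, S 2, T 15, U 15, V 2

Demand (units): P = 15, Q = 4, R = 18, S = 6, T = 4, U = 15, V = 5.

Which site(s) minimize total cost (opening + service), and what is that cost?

Open Bravo, Charlie and Echo; minimum total cost 288.

For any fixed open set, each retail store goes to its cheapest open site; total = fixed + service.
{Bravo, Charlie, Echo}: P→Bravo 6·15=90, Q→Bravo 3·4=12, R→Bravo 4·18=72, S→Bravo 2·6=12, T→Charlie 4·4=16, U→Bravo 2·15=30, V→Echo 2·5=10. Service 242; fixed 46; total 288.
{Bravo, Charlie}: service 257 + fixed 33 = 290
{Bravo, Delta, Echo}: service 242 + fixed 52 = 294
{Alpha, Bravo, Charlie, Delta, Echo}: P→Alpha 6·15=90, Q→Bravo 3·4=12, R→Alpha 4·18=72, S→Bravo 2·6=12, T→Charlie 4·4=16, U→Bravo 2·15=30, V→Echo 2·5=10. Service 242; fixed 75; total 317.
No other subset beats 288.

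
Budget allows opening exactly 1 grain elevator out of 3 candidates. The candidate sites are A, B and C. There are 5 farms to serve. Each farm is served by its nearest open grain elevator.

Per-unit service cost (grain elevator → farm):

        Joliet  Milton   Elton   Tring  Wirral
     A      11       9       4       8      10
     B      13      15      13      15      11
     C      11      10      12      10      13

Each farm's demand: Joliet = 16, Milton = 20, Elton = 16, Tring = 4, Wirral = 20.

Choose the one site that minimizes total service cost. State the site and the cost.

Choose A only; total service cost 652.

With exactly 1 open, each farm uses its cheapest among the chosen.
{A}: Joliet→A 11·16=176, Milton→A 9·20=180, Elton→A 4·16=64, Tring→A 8·4=32, Wirral→A 10·20=200. Service cost 652.
{C}: service cost 868
{B}: service cost 996
Among all 3 size-1 choices, {A} is lowest.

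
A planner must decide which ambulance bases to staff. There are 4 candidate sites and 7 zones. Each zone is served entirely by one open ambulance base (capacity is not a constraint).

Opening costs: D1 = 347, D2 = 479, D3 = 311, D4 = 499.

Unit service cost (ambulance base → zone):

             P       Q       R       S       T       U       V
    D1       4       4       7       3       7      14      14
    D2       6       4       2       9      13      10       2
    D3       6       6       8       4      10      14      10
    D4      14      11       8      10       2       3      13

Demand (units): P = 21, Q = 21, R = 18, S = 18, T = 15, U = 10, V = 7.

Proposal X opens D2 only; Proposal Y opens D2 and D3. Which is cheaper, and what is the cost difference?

Proposal X is cheaper by 176.

Proposal X: {D2}: P→D2 6·21=126, Q→D2 4·21=84, R→D2 2·18=36, S→D2 9·18=162, T→D2 13·15=195, U→D2 10·10=100, V→D2 2·7=14. Service 717; fixed 479; total 1196.
Proposal Y: {D2, D3}: P→D2 6·21=126, Q→D2 4·21=84, R→D2 2·18=36, S→D3 4·18=72, T→D3 10·15=150, U→D2 10·10=100, V→D2 2·7=14. Service 582; fixed 790; total 1372.
Difference: |1196 − 1372| = 176.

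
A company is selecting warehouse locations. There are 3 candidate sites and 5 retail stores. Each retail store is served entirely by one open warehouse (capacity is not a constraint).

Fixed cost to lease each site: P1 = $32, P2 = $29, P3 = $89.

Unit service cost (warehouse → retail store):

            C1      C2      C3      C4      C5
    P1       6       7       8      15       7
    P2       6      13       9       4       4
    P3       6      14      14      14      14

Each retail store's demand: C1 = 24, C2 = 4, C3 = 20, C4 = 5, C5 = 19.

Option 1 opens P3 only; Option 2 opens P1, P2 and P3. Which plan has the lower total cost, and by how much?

Option 2 is cheaper by 327.

Option 1: {P3}: C1→P3 6·24=144, C2→P3 14·4=56, C3→P3 14·20=280, C4→P3 14·5=70, C5→P3 14·19=266. Service 816; fixed 89; total 905.
Option 2: {P1, P2, P3}: C1→P1 6·24=144, C2→P1 7·4=28, C3→P1 8·20=160, C4→P2 4·5=20, C5→P2 4·19=76. Service 428; fixed 150; total 578.
Difference: |905 − 578| = 327.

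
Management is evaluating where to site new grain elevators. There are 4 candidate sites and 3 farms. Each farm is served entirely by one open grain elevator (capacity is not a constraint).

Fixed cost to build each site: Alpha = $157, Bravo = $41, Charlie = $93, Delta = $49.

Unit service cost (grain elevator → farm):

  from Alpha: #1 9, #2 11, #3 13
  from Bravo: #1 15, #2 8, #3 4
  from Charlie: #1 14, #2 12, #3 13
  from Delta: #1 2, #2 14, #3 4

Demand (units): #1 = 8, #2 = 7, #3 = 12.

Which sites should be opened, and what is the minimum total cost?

For any fixed open set, each farm goes to its cheapest open site; total = fixed + service.
{Bravo, Delta}: #1→Delta 2·8=16, #2→Bravo 8·7=56, #3→Bravo 4·12=48. Service 120; fixed 90; total 210.
{Delta}: #1→Delta 2·8=16, #2→Delta 14·7=98, #3→Delta 4·12=48. Service 162; fixed 49; total 211.
{Bravo}: #1→Bravo 15·8=120, #2→Bravo 8·7=56, #3→Bravo 4·12=48. Service 224; fixed 41; total 265.
{Alpha, Bravo, Charlie, Delta}: service 120 + fixed 340 = 460
(All 15 nonempty subsets were checked; Bravo and Delta is lowest.)

Open Bravo and Delta; minimum total cost 210.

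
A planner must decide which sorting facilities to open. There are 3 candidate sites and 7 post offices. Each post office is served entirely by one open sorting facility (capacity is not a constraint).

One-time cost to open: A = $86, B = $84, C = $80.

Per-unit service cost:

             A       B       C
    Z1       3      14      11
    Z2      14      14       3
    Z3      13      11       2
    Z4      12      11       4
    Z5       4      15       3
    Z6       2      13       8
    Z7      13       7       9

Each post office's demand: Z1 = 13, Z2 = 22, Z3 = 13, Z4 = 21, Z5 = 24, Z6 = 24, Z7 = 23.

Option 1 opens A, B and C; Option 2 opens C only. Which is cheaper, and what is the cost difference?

Option 1 is cheaper by 124.

Option 1: {A, B, C}: Z1→A 3·13=39, Z2→C 3·22=66, Z3→C 2·13=26, Z4→C 4·21=84, Z5→C 3·24=72, Z6→A 2·24=48, Z7→B 7·23=161. Service 496; fixed 250; total 746.
Option 2: {C}: Z1→C 11·13=143, Z2→C 3·22=66, Z3→C 2·13=26, Z4→C 4·21=84, Z5→C 3·24=72, Z6→C 8·24=192, Z7→C 9·23=207. Service 790; fixed 80; total 870.
Difference: |746 − 870| = 124.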